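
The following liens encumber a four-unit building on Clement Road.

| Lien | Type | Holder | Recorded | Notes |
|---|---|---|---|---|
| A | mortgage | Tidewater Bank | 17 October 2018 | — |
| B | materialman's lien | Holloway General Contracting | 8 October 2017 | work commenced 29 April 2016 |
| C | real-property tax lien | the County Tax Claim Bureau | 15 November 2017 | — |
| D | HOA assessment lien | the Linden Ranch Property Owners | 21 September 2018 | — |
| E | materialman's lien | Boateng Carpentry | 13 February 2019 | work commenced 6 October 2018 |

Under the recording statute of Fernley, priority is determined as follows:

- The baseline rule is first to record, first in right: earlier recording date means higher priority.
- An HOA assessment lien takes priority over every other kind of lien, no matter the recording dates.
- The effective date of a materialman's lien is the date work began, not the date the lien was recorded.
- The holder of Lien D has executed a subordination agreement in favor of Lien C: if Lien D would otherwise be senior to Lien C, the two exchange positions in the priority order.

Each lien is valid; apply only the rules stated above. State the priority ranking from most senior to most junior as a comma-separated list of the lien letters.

C, B, D, E, A

Effective dates: B is treated as recorded 29 April 2016, the work-commencement date; E's effective date is 6 October 2018, when work began.
D, as an HOA assessment lien, has superpriority and ranks first.
Remaining liens by effective date: B (29 April 2016), C (15 November 2017), E (6 October 2018), A (17 October 2018).
The subordination applies — D was senior to C — so D and C swap.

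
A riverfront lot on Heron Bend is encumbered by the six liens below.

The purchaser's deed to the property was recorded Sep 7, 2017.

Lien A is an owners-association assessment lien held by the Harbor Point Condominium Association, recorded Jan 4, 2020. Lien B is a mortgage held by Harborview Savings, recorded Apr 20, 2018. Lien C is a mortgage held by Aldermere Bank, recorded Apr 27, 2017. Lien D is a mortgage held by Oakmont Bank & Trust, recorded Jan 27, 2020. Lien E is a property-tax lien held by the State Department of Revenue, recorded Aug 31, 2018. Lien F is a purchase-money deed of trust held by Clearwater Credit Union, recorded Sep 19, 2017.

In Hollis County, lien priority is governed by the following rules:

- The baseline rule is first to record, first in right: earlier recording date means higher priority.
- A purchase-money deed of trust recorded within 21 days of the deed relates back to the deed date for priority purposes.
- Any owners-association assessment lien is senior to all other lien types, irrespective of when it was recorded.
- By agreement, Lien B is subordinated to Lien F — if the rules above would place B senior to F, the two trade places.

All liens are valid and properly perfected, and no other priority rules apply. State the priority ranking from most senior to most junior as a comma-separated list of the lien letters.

A, C, F, B, E, D

Adjusting effective dates: F was recorded within the 21-day window, so its effective date is the deed date Sep 7, 2017.
A is an owners-association assessment lien and takes priority over every other lien.
The other liens, earliest effective date first: C (Apr 27, 2017), F (Sep 7, 2017), B (Apr 20, 2018), E (Aug 31, 2018), D (Jan 27, 2020).
B is already junior to F, so the subordination agreement changes nothing.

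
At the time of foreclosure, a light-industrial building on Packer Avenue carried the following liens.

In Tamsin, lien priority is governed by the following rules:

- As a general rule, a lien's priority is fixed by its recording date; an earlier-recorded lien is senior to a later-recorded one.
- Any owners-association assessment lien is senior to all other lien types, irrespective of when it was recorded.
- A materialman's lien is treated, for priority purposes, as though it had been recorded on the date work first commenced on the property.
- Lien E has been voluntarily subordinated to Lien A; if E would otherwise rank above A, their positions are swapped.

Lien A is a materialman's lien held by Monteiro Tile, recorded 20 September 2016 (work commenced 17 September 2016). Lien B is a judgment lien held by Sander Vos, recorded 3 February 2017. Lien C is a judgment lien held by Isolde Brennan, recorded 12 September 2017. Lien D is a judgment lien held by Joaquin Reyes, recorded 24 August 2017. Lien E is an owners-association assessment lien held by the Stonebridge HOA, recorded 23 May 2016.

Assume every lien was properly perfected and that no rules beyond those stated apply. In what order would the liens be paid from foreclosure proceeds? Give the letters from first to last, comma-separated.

A, E, B, D, C

Adjusting effective dates: A is treated as recorded 17 September 2016, the work-commencement date.
E is an owners-association assessment lien and takes priority over every other lien.
Among the remaining liens, by effective date: A (17 September 2016), B (3 February 2017), D (24 August 2017), C (12 September 2017).
Because E would otherwise rank above A, the subordination swaps them.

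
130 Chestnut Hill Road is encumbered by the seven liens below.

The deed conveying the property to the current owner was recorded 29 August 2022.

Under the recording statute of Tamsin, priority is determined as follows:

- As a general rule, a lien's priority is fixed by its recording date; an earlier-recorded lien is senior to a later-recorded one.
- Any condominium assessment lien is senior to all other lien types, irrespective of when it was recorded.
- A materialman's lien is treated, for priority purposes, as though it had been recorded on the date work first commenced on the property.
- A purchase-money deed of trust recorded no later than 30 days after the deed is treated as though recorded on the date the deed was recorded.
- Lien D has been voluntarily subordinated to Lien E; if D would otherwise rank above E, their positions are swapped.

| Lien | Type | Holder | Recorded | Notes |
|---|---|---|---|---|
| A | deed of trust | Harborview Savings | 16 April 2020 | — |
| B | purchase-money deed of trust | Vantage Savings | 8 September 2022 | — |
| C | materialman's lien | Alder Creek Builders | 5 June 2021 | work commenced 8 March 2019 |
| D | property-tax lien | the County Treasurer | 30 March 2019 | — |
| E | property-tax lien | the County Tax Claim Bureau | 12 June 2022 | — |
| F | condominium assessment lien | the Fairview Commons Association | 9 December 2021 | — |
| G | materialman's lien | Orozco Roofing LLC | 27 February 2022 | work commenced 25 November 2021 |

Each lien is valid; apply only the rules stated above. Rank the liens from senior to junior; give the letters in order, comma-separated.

F, C, E, A, G, D, B

Effective dates after the stated exceptions: B's effective date is the deed date, 29 August 2022; C's effective date is 8 March 2019, when work began; G is treated as recorded 25 November 2021, the work-commencement date.
F is a condominium assessment lien and takes priority over every other lien.
Among the remaining liens, by effective date: C (8 March 2019), D (30 March 2019), A (16 April 2020), G (25 November 2021), E (12 June 2022), B (29 August 2022).
The subordination applies — D was senior to E — so D and E swap.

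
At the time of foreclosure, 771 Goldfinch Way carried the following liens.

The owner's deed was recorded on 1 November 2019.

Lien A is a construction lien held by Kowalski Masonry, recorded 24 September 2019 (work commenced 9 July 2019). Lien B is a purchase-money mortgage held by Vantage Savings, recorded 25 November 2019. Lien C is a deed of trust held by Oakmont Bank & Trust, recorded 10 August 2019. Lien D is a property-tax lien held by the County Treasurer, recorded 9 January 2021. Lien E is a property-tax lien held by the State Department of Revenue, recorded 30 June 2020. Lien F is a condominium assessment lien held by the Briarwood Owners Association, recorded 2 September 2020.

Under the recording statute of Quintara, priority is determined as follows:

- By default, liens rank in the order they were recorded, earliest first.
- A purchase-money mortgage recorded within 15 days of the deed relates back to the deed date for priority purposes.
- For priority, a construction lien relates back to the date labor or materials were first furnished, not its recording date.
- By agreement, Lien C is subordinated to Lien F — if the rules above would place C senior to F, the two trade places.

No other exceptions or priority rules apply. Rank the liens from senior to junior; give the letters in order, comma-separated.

A, F, B, E, C, D

Effective dates after the stated exceptions: A is treated as recorded 9 July 2019, the work-commencement date; B was recorded 24 days after the deed, outside the 15-day window, so it keeps its recording date.
By effective date, earliest first: A (9 July 2019), C (10 August 2019), B (25 November 2019), E (30 June 2020), F (2 September 2020), D (9 January 2021).
Because C would otherwise rank above F, the subordination swaps them.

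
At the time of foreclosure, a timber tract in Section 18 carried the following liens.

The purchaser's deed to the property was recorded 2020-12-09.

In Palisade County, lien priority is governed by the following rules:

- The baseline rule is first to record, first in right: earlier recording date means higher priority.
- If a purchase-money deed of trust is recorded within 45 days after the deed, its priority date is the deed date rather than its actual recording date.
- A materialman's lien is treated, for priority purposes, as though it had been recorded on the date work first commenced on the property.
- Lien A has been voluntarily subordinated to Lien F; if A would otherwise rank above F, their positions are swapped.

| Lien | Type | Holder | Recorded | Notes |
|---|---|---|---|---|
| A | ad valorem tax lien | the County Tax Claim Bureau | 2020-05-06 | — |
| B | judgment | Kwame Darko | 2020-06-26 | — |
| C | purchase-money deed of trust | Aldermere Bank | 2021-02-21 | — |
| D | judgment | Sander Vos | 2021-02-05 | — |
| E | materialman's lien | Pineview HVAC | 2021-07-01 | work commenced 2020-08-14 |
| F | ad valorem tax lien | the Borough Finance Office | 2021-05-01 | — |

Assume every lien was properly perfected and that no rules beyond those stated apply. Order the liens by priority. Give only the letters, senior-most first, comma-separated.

F, B, E, D, C, A

Effective dates after the stated exceptions: C was recorded 74 days after the deed — beyond 45 days — so no relation-back applies; E is treated as recorded 2020-08-14, the work-commencement date.
Ordering by effective date: A (2020-05-06), B (2020-06-26), E (2020-08-14), D (2021-02-05), C (2021-02-21), F (2021-05-01).
Because A would otherwise rank above F, the subordination swaps them.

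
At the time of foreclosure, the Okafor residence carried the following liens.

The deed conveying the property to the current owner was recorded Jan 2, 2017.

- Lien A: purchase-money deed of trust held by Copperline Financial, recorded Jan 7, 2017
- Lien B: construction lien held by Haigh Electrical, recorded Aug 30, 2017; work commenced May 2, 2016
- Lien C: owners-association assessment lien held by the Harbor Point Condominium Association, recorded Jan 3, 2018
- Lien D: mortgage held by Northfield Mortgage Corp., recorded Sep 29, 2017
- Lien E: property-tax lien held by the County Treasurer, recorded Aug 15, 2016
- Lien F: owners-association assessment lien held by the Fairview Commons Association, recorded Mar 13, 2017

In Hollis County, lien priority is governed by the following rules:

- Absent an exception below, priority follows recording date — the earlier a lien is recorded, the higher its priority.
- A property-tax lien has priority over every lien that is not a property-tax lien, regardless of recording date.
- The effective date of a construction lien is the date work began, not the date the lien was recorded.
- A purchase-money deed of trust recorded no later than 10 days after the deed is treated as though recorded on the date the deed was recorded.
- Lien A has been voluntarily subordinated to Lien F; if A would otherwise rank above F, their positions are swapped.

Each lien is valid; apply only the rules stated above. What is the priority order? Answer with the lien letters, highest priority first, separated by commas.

Effective dates after the stated exceptions: A was recorded within the 10-day window, so its effective date is the deed date Jan 2, 2017; B is treated as recorded May 2, 2016, the work-commencement date.
E is a property-tax lien and takes priority over every other lien.
The other liens, earliest effective date first: B (May 2, 2016), A (Jan 2, 2017), F (Mar 13, 2017), D (Sep 29, 2017), C (Jan 3, 2018).
Because A would otherwise rank above F, the subordination swaps them.

E, B, F, A, D, C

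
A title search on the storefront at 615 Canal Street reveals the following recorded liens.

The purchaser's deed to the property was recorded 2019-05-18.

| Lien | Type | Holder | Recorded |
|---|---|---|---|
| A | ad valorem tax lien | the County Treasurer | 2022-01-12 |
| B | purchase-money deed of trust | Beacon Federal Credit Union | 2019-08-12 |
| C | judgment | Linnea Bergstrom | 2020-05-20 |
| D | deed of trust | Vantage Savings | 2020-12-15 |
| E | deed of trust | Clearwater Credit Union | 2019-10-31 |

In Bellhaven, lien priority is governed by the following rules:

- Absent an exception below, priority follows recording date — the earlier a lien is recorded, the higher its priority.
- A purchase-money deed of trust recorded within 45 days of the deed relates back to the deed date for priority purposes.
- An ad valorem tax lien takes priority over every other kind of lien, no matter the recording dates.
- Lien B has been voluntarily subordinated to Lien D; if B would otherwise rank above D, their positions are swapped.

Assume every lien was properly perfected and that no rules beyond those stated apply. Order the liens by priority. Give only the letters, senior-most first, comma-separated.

First, effective dates: B missed the 45-day window (86 days after the deed), so its recording date stands.
A is an ad valorem tax lien, so it outranks all other liens regardless of date.
The other liens, earliest effective date first: B (2019-08-12), E (2019-10-31), C (2020-05-20), D (2020-12-15).
B would otherwise be senior to D, so under the subordination agreement B and D exchange positions.

A, D, E, C, B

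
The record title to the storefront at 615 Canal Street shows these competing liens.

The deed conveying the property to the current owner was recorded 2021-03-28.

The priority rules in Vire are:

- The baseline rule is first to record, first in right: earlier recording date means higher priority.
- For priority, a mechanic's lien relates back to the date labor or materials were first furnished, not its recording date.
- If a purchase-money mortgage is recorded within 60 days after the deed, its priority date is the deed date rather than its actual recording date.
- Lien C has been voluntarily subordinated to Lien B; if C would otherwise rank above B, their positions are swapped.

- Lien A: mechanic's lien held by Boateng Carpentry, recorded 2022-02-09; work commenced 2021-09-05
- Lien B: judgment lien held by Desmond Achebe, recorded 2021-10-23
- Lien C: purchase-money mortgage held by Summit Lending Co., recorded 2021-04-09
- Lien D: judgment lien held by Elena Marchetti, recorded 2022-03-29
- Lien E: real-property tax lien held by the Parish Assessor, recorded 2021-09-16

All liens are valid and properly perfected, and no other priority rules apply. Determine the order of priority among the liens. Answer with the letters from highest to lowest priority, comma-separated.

B, A, E, C, D

Effective dates after the stated exceptions: A relates back to 2021-09-05 (work commenced); C was recorded within the 60-day window, so its effective date is the deed date 2021-03-28.
By effective date, earliest first: C (2021-03-28), A (2021-09-05), E (2021-09-16), B (2021-10-23), D (2022-03-29).
C is senior to B before the subordination, so the two trade places.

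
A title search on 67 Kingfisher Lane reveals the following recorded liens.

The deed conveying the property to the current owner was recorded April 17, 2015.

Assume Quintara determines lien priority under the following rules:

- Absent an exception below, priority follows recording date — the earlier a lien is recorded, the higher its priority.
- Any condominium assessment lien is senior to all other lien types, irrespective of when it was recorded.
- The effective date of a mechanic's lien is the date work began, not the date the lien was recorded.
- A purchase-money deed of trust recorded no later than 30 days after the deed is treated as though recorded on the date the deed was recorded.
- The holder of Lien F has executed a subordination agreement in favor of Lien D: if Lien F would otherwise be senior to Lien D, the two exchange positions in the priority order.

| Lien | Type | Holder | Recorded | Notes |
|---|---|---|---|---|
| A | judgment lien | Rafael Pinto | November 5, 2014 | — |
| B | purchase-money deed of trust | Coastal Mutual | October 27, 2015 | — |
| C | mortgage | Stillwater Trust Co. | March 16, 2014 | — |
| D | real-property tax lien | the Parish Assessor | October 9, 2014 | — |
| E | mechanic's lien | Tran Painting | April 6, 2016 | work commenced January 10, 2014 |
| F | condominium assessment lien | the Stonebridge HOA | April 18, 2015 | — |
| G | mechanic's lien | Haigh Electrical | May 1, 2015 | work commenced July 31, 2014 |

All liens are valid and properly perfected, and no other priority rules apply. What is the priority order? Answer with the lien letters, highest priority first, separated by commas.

Adjusting effective dates: B was recorded 193 days after the deed, outside the 30-day window, so it keeps its recording date; E relates back to January 10, 2014 (work commenced); G relates back to July 31, 2014 (work commenced).
As a condominium assessment lien, F is senior to every other lien.
Remaining liens by effective date: E (January 10, 2014), C (March 16, 2014), G (July 31, 2014), D (October 9, 2014), A (November 5, 2014), B (October 27, 2015).
F is senior to D before the subordination, so the two trade places.

D, E, C, G, F, A, B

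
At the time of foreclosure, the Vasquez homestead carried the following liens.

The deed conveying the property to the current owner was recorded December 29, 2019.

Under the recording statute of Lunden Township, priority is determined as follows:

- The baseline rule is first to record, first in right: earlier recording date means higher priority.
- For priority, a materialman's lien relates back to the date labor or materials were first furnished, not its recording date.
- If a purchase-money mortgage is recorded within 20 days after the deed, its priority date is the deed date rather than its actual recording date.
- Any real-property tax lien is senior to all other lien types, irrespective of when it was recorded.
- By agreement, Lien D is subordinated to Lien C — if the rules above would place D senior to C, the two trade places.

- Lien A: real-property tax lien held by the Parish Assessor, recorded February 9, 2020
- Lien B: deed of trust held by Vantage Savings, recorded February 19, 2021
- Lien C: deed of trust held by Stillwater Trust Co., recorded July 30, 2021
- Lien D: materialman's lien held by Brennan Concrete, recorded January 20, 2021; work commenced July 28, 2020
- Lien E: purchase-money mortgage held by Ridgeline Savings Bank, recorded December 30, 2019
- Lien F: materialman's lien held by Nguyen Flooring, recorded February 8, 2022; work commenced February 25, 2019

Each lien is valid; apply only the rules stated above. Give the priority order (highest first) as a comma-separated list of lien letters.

A, F, E, C, B, D

Effective dates after the stated exceptions: D's effective date is July 28, 2020, when work began; E relates back to the deed date December 29, 2019; F is treated as recorded February 25, 2019, the work-commencement date.
As a real-property tax lien, A is senior to every other lien.
The other liens, earliest effective date first: F (February 25, 2019), E (December 29, 2019), D (July 28, 2020), B (February 19, 2021), C (July 30, 2021).
The subordination applies — D was senior to C — so D and C swap.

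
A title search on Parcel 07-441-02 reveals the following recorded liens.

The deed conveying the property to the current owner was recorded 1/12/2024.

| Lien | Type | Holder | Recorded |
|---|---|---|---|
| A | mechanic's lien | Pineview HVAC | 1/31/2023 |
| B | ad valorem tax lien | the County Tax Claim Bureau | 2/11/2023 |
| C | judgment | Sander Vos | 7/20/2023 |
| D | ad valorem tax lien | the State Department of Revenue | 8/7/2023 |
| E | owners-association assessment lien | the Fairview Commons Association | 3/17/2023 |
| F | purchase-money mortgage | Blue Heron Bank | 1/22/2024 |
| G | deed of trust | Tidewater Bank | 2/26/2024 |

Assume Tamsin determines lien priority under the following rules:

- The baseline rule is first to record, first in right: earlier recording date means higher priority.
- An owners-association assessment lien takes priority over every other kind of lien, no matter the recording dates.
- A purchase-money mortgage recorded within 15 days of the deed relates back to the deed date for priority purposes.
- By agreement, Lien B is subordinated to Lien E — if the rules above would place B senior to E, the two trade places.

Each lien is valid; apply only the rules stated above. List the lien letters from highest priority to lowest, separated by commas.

Adjusting effective dates: F relates back to the deed date 1/12/2024.
E is an owners-association assessment lien, so it outranks all other liens regardless of date.
Among the remaining liens, by effective date: A (1/31/2023), B (2/11/2023), C (7/20/2023), D (8/7/2023), F (1/12/2024), G (2/26/2024).
B is already junior to E, so the subordination agreement changes nothing.

E, A, B, C, D, F, G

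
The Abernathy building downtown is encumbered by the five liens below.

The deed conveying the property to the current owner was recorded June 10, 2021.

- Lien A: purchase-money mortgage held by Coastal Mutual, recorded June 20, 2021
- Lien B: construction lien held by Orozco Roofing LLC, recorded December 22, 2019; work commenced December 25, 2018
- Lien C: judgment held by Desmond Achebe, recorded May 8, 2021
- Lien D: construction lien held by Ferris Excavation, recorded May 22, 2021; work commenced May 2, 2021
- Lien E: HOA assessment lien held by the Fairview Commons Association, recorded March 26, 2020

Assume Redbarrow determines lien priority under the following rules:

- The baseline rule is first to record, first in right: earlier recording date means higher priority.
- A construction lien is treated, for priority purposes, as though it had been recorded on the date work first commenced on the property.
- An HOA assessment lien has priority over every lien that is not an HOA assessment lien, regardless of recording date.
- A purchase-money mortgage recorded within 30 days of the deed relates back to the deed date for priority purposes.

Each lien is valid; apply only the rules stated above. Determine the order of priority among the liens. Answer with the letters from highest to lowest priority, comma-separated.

Effective dates: A relates back to the deed date June 10, 2021; B is treated as recorded December 25, 2018, the work-commencement date; D's effective date is May 2, 2021, when work began.
E is an HOA assessment lien and takes priority over every other lien.
Among the remaining liens, by effective date: B (December 25, 2018), D (May 2, 2021), C (May 8, 2021), A (June 10, 2021).

E, B, D, C, A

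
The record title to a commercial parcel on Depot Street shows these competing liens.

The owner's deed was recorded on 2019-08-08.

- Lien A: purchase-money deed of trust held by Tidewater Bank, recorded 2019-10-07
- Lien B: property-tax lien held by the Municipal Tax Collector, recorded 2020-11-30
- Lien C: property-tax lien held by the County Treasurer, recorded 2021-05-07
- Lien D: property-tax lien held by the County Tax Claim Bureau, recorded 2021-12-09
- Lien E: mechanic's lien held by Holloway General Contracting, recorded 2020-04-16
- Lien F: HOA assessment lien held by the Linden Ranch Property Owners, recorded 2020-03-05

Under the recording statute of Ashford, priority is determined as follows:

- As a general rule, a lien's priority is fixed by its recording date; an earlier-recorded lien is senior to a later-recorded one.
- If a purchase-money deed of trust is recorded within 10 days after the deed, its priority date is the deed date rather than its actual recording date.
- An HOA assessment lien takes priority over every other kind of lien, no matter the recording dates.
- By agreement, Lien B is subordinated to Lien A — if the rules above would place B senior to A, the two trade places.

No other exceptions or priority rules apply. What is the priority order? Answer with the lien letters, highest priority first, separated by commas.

Adjusting effective dates: A missed the 10-day window (60 days after the deed), so its recording date stands.
F is an HOA assessment lien and takes priority over every other lien.
Ordering the rest by effective date: A (2019-10-07), E (2020-04-16), B (2020-11-30), C (2021-05-07), D (2021-12-09).
Since B is not senior to A, the subordination leaves the order unchanged.

F, A, E, B, C, D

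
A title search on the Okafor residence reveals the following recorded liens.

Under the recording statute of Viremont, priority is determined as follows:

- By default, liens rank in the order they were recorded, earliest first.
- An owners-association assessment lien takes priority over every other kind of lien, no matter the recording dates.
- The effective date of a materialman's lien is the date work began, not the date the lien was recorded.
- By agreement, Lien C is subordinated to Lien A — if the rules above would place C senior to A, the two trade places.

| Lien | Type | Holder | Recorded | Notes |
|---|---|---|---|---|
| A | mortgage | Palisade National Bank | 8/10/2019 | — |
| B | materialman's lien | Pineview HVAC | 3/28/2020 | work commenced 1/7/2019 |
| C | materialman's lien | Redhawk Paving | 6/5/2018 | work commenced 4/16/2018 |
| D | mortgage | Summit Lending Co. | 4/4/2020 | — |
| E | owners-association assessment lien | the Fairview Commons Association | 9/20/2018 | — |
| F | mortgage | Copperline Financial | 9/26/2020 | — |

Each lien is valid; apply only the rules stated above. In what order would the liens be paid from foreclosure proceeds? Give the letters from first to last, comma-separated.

E, A, B, C, D, F

Effective dates after the stated exceptions: B's effective date is 1/7/2019, when work began; C relates back to 4/16/2018 (work commenced).
E, as an owners-association assessment lien, has superpriority and ranks first.
The other liens, earliest effective date first: C (4/16/2018), B (1/7/2019), A (8/10/2019), D (4/4/2020), F (9/26/2020).
The subordination applies — C was senior to A — so C and A swap.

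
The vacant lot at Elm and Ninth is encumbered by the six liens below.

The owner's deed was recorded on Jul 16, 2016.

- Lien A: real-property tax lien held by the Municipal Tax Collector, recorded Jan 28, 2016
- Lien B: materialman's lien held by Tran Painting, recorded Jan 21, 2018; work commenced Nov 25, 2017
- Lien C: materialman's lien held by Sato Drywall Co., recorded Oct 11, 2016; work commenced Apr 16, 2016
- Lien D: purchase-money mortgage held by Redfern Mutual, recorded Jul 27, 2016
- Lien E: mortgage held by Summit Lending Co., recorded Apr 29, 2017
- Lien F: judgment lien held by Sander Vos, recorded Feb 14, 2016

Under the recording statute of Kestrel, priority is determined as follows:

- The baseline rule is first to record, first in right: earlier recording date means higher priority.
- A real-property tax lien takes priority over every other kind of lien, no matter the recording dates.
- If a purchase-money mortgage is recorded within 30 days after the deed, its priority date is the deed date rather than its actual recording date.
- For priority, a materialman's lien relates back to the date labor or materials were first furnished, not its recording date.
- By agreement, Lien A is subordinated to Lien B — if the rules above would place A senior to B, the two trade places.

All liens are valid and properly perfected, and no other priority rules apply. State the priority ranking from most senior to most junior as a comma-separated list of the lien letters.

First, effective dates: B's effective date is Nov 25, 2017, when work began; C's effective date is Apr 16, 2016, when work began; D's effective date is the deed date, Jul 16, 2016.
A, as a real-property tax lien, has superpriority and ranks first.
The other liens, earliest effective date first: F (Feb 14, 2016), C (Apr 16, 2016), D (Jul 16, 2016), E (Apr 29, 2017), B (Nov 25, 2017).
A is senior to B before the subordination, so the two trade places.

B, F, C, D, E, A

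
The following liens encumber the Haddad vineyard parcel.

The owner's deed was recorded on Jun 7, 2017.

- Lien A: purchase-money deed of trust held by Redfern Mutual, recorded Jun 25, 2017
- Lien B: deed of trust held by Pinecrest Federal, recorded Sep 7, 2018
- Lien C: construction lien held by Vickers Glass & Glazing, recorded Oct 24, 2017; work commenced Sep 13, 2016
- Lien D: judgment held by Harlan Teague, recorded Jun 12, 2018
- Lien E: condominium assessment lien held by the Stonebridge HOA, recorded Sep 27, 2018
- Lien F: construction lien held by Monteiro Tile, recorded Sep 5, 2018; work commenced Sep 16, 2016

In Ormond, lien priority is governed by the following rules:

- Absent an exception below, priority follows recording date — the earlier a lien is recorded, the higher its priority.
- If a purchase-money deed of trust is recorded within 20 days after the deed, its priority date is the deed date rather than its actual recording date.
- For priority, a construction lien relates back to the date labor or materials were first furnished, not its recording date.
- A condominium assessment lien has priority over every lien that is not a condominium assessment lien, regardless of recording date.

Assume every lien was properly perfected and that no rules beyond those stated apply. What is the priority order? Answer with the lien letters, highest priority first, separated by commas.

Effective dates after the stated exceptions: A relates back to the deed date Jun 7, 2017; C is treated as recorded Sep 13, 2016, the work-commencement date; F's effective date is Sep 16, 2016, when work began.
E is a condominium assessment lien and takes priority over every other lien.
The other liens, earliest effective date first: C (Sep 13, 2016), F (Sep 16, 2016), A (Jun 7, 2017), D (Jun 12, 2018), B (Sep 7, 2018).

E, C, F, A, D, B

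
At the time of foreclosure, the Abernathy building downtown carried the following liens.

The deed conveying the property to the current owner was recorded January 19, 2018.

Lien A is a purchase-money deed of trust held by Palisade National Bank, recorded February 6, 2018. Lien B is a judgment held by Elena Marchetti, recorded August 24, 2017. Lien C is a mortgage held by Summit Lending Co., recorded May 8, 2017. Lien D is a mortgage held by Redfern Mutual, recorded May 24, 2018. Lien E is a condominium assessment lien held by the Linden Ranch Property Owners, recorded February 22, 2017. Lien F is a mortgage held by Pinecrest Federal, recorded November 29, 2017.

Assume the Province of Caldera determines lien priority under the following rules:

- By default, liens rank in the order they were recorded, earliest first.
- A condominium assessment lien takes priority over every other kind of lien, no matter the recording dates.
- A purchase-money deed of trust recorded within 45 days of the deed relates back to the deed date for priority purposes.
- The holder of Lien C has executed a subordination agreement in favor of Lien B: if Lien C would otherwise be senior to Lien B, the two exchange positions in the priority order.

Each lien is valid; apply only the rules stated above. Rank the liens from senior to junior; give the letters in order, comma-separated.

First, effective dates: A was recorded within the 45-day window, so its effective date is the deed date January 19, 2018.
E, as a condominium assessment lien, has superpriority and ranks first.
Remaining liens by effective date: C (May 8, 2017), B (August 24, 2017), F (November 29, 2017), A (January 19, 2018), D (May 24, 2018).
The subordination applies — C was senior to B — so C and B swap.

E, B, C, F, A, D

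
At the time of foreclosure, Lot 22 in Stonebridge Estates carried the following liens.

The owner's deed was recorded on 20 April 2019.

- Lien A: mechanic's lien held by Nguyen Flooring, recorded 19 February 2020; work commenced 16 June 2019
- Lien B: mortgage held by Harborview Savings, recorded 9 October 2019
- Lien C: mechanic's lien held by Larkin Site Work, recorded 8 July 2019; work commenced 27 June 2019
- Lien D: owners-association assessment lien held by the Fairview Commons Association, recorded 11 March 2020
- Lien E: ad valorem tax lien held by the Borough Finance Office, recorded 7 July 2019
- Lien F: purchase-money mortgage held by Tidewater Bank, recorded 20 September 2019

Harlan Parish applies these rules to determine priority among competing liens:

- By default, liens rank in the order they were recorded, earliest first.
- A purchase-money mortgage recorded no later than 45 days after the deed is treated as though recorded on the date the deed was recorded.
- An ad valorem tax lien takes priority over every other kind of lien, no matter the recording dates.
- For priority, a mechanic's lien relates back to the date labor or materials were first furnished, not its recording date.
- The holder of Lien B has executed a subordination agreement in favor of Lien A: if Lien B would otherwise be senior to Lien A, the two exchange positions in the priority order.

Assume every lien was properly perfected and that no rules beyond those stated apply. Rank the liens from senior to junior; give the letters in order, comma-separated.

Effective dates: A is treated as recorded 16 June 2019, the work-commencement date; C's effective date is 27 June 2019, when work began; F was recorded 153 days after the deed, outside the 45-day window, so it keeps its recording date.
As an ad valorem tax lien, E is senior to every other lien.
Remaining liens by effective date: A (16 June 2019), C (27 June 2019), F (20 September 2019), B (9 October 2019), D (11 March 2020).
B is already junior to A, so the subordination agreement changes nothing.

E, A, C, F, B, D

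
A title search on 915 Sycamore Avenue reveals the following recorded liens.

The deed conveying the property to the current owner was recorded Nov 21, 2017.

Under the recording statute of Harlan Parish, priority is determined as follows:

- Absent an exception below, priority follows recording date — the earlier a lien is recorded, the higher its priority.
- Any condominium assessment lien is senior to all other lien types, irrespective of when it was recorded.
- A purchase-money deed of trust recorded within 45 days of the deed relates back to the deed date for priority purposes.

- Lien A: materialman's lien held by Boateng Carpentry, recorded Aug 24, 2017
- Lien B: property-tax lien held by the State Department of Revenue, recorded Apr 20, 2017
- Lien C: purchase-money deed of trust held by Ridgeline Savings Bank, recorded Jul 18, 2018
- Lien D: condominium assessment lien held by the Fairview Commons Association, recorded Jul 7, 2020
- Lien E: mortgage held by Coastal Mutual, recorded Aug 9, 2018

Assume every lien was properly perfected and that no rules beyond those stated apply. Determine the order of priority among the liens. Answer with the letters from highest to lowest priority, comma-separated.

Effective dates: C was recorded 239 days after the deed — beyond 45 days — so no relation-back applies.
D, as a condominium assessment lien, has superpriority and ranks first.
Ordering the rest by effective date: B (Apr 20, 2017), A (Aug 24, 2017), C (Jul 18, 2018), E (Aug 9, 2018).

D, B, A, C, E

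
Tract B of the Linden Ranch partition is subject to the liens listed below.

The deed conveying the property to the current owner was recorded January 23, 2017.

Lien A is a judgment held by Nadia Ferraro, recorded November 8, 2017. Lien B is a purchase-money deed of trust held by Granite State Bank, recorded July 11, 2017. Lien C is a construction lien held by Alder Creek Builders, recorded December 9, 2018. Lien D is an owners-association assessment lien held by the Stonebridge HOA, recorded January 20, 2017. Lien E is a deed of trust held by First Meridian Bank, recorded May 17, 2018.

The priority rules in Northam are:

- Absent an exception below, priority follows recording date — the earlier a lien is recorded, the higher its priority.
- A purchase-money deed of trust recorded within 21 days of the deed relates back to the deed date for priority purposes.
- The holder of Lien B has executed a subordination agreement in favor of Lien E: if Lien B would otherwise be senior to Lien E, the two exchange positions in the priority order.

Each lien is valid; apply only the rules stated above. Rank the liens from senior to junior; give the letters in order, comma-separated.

D, E, A, B, C

First, effective dates: B missed the 21-day window (169 days after the deed), so its recording date stands.
Ordering by effective date: D (January 20, 2017), B (July 11, 2017), A (November 8, 2017), E (May 17, 2018), C (December 9, 2018).
B is senior to E before the subordination, so the two trade places.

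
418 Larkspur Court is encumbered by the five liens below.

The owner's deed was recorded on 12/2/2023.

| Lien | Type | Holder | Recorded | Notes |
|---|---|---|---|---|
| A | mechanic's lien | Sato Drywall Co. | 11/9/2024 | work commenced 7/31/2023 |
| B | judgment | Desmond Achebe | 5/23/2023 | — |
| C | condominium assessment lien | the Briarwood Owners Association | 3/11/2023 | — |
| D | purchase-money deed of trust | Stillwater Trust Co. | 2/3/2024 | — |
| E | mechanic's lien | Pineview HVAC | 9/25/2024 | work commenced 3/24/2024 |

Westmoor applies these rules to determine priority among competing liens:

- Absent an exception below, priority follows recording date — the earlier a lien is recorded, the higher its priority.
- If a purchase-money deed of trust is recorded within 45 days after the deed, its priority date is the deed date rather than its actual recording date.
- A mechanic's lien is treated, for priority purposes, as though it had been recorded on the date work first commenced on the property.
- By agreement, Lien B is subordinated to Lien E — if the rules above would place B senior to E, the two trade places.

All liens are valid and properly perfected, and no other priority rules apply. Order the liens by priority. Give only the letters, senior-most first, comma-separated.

C, E, A, D, B

Effective dates: A relates back to 7/31/2023 (work commenced); D was recorded 63 days after the deed, outside the 45-day window, so it keeps its recording date; E is treated as recorded 3/24/2024, the work-commencement date.
By effective date: C (3/11/2023), B (5/23/2023), A (7/31/2023), D (2/3/2024), E (3/24/2024).
The subordination applies — B was senior to E — so B and E swap.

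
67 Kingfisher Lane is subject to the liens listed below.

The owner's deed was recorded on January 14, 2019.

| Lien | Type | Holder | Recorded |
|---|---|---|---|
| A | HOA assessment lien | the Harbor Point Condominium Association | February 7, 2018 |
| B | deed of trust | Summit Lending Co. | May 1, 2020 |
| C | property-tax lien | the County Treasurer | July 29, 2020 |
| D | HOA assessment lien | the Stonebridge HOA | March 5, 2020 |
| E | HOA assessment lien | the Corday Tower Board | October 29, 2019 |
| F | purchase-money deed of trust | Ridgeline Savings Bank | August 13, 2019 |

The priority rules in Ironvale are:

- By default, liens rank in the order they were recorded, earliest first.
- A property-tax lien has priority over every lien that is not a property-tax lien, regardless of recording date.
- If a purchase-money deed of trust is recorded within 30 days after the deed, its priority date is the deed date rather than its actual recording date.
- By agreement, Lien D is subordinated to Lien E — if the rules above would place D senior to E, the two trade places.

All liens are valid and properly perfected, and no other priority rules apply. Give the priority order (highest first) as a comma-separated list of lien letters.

C, A, F, E, D, B

Effective dates after the stated exceptions: F was recorded 211 days after the deed, outside the 30-day window, so it keeps its recording date.
C, as a property-tax lien, has superpriority and ranks first.
Ordering the rest by effective date: A (February 7, 2018), F (August 13, 2019), E (October 29, 2019), D (March 5, 2020), B (May 1, 2020).
D is already junior to E, so the subordination agreement changes nothing.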